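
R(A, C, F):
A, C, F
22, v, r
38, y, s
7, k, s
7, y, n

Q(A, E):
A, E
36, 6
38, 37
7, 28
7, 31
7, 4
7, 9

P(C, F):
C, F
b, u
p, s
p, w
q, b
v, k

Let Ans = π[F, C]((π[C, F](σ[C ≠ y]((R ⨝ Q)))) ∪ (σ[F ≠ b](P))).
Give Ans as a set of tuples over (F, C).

{(k, v), (s, k), (s, p), (u, b), (w, p)}

R ⋈ Q (natural join on A): {(38, y, s, 37), (7, k, s, 28), (7, k, s, 31), (7, k, s, 4), (7, k, s, 9), (7, y, n, 28), (7, y, n, 31), (7, y, n, 4), (7, y, n, 9)}
Apply σ_{C ≠ y}; surviving tuples: {(7, k, s, 28), (7, k, s, 31), (7, k, s, 4), (7, k, s, 9)}
Projecting to C, F (3 duplicate(s) eliminated): {(k, s)}
Apply σ_{F ≠ b}; surviving tuples: {(b, u), (p, s), (p, w), (v, k)}
Set union of the two operands is {(b, u), (k, s), (p, s), (p, w), (v, k)}.
Projecting to F, C: {(k, v), (s, k), (s, p), (u, b), (w, p)}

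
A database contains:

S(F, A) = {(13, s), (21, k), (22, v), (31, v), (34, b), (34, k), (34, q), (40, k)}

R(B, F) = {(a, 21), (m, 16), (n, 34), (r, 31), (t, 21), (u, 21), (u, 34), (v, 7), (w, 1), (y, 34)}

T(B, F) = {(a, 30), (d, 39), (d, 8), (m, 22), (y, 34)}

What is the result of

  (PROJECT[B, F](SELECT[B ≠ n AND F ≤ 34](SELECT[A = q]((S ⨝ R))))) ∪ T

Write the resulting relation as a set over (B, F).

{(a, 30), (d, 39), (d, 8), (m, 22), (u, 34), (y, 34)}

Joining S and R on F yields {(21, k, a), (21, k, t), (21, k, u), (31, v, r), (34, b, n), (34, b, u), (34, b, y), (34, k, n), (34, k, u), (34, k, y), (34, q, n), (34, q, u), (34, q, y)}.
σ[A = q]: keep tuples satisfying A = q → {(34, q, n), (34, q, u), (34, q, y)}
σ[B ≠ n AND F ≤ 34]: keep tuples satisfying B ≠ n AND F ≤ 34 → {(34, q, u), (34, q, y)}
Keep only column(s) B, F: {(u, 34), (y, 34)}
Union: {(u, 34), (y, 34)} with {(a, 30), (d, 39), (d, 8), (m, 22), (y, 34)} → {(a, 30), (d, 39), (d, 8), (m, 22), (u, 34), (y, 34)}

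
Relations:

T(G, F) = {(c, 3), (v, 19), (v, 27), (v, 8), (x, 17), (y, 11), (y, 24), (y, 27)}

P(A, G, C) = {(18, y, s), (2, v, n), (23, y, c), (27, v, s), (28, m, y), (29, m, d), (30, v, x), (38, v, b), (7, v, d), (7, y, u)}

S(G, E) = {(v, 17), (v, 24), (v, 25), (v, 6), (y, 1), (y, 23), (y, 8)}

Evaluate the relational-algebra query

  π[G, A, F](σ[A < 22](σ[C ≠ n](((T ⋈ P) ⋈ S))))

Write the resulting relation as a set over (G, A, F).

{(v, 7, 19), (v, 7, 27), (v, 7, 8), (y, 18, 11), (y, 18, 24), (y, 18, 27), (y, 7, 11), (y, 7, 24), (y, 7, 27)}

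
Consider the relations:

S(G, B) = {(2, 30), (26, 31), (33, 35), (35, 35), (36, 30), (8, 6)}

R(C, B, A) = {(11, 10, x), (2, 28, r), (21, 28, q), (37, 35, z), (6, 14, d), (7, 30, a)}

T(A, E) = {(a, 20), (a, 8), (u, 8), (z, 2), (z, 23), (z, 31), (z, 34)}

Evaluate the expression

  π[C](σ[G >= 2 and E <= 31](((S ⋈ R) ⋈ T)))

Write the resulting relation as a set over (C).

{37, 7}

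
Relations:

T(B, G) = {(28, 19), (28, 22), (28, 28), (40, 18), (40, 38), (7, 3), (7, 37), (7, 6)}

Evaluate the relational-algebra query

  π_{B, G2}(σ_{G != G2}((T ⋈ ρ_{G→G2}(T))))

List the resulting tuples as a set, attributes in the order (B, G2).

{(28, 19), (28, 22), (28, 28), (40, 18), (40, 38), (7, 3), (7, 37), (7, 6)}

ρ[G→G2]: schema becomes (B, G2); tuples unchanged.
T ⋈ ρ_{G→G2}(T) (natural join on B): {(28, 19, 19), (28, 19, 22), (28, 19, 28), (28, 22, 19), (28, 22, 22), (28, 22, 28), (28, 28, 19), (28, 28, 22), (28, 28, 28), (40, 18, 18), (40, 18, 38), (40, 38, 18), (40, 38, 38), (7, 3, 3), (7, 3, 37), (7, 3, 6), (7, 37, 3), (7, 37, 37), (7, 37, 6), (7, 6, 3), (7, 6, 37), (7, 6, 6)}
Apply σ_{G != G2}; surviving tuples: {(28, 19, 22), (28, 19, 28), (28, 22, 19), (28, 22, 28), (28, 28, 19), (28, 28, 22), (40, 18, 38), (40, 38, 18), (7, 3, 37), (7, 3, 6), (7, 37, 3), (7, 37, 6), (7, 6, 3), (7, 6, 37)}
Projecting to B, G2 (6 duplicate(s) eliminated): {(28, 19), (28, 22), (28, 28), (40, 18), (40, 38), (7, 3), (7, 37), (7, 6)}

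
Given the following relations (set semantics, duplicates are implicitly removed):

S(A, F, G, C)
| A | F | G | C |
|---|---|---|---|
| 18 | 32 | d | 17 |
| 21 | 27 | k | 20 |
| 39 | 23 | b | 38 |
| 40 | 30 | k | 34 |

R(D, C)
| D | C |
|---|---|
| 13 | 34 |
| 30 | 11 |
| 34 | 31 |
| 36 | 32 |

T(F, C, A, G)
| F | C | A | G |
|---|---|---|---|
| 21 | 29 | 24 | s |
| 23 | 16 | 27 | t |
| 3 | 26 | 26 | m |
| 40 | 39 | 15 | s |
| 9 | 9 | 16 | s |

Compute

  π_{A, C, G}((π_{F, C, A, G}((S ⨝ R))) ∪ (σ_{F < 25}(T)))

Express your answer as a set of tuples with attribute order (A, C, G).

S ⋈ R (natural join on C): {(40, 30, k, 34, 13)}
π[F, C, A, G]: project onto (F, C, A, G) → {(30, 34, 40, k)}
σ[F < 25]: keep tuples satisfying F < 25 → {(21, 29, 24, s), (23, 16, 27, t), (3, 26, 26, m), (9, 9, 16, s)}
Taking the union: {(21, 29, 24, s), (23, 16, 27, t), (3, 26, 26, m), (30, 34, 40, k), (9, 9, 16, s)}
π[A, C, G]: project onto (A, C, G) → {(16, 9, s), (24, 29, s), (26, 26, m), (27, 16, t), (40, 34, k)}

{(16, 9, s), (24, 29, s), (26, 26, m), (27, 16, t), (40, 34, k)}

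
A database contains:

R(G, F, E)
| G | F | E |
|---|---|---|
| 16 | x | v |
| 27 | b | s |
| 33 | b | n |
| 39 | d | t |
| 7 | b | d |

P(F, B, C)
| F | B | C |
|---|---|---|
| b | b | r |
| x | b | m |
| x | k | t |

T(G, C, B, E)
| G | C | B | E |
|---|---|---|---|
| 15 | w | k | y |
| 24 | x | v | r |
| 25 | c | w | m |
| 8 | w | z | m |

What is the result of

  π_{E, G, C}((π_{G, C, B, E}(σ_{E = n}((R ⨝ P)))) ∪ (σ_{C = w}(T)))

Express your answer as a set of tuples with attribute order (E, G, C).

{(m, 8, w), (n, 33, r), (y, 15, w)}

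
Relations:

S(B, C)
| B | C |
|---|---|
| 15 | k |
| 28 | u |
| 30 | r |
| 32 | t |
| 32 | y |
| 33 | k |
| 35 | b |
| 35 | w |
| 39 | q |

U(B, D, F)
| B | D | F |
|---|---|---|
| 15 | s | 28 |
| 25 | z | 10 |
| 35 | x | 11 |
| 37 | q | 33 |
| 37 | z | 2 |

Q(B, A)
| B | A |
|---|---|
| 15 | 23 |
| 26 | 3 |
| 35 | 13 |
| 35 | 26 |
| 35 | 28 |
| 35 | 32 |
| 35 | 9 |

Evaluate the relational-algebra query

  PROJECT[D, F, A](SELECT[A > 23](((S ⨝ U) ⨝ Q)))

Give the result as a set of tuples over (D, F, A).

{(x, 11, 26), (x, 11, 28), (x, 11, 32)}

Joining S and U on B yields {(15, k, s, 28), (35, b, x, 11), (35, w, x, 11)}.
Joining (S ⨝ U) and Q on B yields {(15, k, s, 28, 23), (35, b, x, 11, 13), (35, b, x, 11, 26), (35, b, x, 11, 28), (35, b, x, 11, 32), (35, b, x, 11, 9), (35, w, x, 11, 13), (35, w, x, 11, 26), (35, w, x, 11, 28), (35, w, x, 11, 32), (35, w, x, 11, 9)}.
σ[A > 23]: keep tuples satisfying A > 23 → {(35, b, x, 11, 26), (35, b, x, 11, 28), (35, b, x, 11, 32), (35, w, x, 11, 26), (35, w, x, 11, 28), (35, w, x, 11, 32)}
π_{D, F, A} gives {(x, 11, 26), (x, 11, 28), (x, 11, 32)} (3 duplicate(s) eliminated).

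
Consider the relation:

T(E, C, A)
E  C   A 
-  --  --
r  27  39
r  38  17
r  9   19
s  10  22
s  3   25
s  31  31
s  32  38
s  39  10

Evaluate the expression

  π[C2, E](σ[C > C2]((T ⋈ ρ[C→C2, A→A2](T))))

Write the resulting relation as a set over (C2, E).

ρ[C→C2, A→A2]: schema becomes (E, C2, A2); tuples unchanged.
Natural join on E: {(r, 27, 39, 27, 39), (r, 27, 39, 38, 17), (r, 27, 39, 9, 19), (r, 38, 17, 27, 39), (r, 38, 17, 38, 17), (r, 38, 17, 9, 19), (r, 9, 19, 27, 39), (r, 9, 19, 38, 17), (r, 9, 19, 9, 19), (s, 10, 22, 10, 22), (s, 10, 22, 3, 25), (s, 10, 22, 31, 31), (s, 10, 22, 32, 38), (s, 10, 22, 39, 10), (s, 3, 25, 10, 22), (s, 3, 25, 3, 25), (s, 3, 25, 31, 31), (s, 3, 25, 32, 38), (s, 3, 25, 39, 10), (s, 31, 31, 10, 22), (s, 31, 31, 3, 25), (s, 31, 31, 31, 31), (s, 31, 31, 32, 38), (s, 31, 31, 39, 10), (s, 32, 38, 10, 22), (s, 32, 38, 3, 25), (s, 32, 38, 31, 31), (s, 32, 38, 32, 38), (s, 32, 38, 39, 10), (s, 39, 10, 10, 22), (s, 39, 10, 3, 25), (s, 39, 10, 31, 31), (s, 39, 10, 32, 38), (s, 39, 10, 39, 10)}
Filtering on C > C2 leaves {(r, 27, 39, 9, 19), (r, 38, 17, 27, 39), (r, 38, 17, 9, 19), (s, 10, 22, 3, 25), (s, 31, 31, 10, 22), (s, 31, 31, 3, 25), (s, 32, 38, 10, 22), (s, 32, 38, 3, 25), (s, 32, 38, 31, 31), (s, 39, 10, 10, 22), (s, 39, 10, 3, 25), (s, 39, 10, 31, 31), (s, 39, 10, 32, 38)}.
Keep only column(s) C2, E (7 duplicate(s) eliminated): {(10, s), (27, r), (3, s), (31, s), (32, s), (9, r)}

{(10, s), (27, r), (3, s), (31, s), (32, s), (9, r)}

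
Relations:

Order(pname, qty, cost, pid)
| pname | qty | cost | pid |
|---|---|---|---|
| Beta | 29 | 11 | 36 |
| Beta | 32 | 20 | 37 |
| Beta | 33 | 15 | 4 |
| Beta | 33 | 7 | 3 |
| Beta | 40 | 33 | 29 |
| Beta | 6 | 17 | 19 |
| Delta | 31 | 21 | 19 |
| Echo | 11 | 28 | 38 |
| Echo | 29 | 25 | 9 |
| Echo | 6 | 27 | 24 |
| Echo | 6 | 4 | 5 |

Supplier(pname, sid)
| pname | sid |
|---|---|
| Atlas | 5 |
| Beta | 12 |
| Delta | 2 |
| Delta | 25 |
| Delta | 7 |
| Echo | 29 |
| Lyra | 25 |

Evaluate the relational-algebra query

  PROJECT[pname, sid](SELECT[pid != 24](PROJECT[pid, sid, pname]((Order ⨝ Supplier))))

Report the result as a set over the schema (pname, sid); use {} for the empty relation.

Joining Order and Supplier on pname yields {(Beta, 29, 11, 36, 12), (Beta, 32, 20, 37, 12), (Beta, 33, 15, 4, 12), (Beta, 33, 7, 3, 12), (Beta, 40, 33, 29, 12), (Beta, 6, 17, 19, 12), (Delta, 31, 21, 19, 2), (Delta, 31, 21, 19, 25), (Delta, 31, 21, 19, 7), (Echo, 11, 28, 38, 29), (Echo, 29, 25, 9, 29), (Echo, 6, 27, 24, 29), (Echo, 6, 4, 5, 29)}.
π_{pid, sid, pname} gives {(19, 12, Beta), (19, 2, Delta), (19, 25, Delta), (19, 7, Delta), (24, 29, Echo), (29, 12, Beta), (3, 12, Beta), (36, 12, Beta), (37, 12, Beta), (38, 29, Echo), (4, 12, Beta), (5, 29, Echo), (9, 29, Echo)}.
σ[pid != 24]: keep tuples satisfying pid != 24 → {(19, 12, Beta), (19, 2, Delta), (19, 25, Delta), (19, 7, Delta), (29, 12, Beta), (3, 12, Beta), (36, 12, Beta), (37, 12, Beta), (38, 29, Echo), (4, 12, Beta), (5, 29, Echo), (9, 29, Echo)}
π_{pname, sid} gives {(Beta, 12), (Delta, 2), (Delta, 25), (Delta, 7), (Echo, 29)} (7 duplicate(s) eliminated).

{(Beta, 12), (Delta, 2), (Delta, 25), (Delta, 7), (Echo, 29)}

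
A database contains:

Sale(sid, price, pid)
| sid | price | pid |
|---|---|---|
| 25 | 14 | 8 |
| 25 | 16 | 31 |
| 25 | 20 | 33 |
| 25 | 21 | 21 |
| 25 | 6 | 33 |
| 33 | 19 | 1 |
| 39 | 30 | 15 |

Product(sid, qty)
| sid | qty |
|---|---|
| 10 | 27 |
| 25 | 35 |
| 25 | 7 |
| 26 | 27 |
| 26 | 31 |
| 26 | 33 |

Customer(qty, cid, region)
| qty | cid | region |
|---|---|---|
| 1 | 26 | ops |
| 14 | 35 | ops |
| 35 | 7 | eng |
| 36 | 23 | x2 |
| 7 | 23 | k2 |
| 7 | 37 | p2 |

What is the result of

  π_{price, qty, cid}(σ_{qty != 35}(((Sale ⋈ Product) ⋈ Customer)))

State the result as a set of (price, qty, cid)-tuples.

Joining Sale and Product on sid yields {(25, 14, 8, 35), (25, 14, 8, 7), (25, 16, 31, 35), (25, 16, 31, 7), (25, 20, 33, 35), (25, 20, 33, 7), (25, 21, 21, 35), (25, 21, 21, 7), (25, 6, 33, 35), (25, 6, 33, 7)}.
Joining (Sale ⋈ Product) and Customer on qty yields {(25, 14, 8, 35, 7, eng), (25, 14, 8, 7, 23, k2), (25, 14, 8, 7, 37, p2), (25, 16, 31, 35, 7, eng), (25, 16, 31, 7, 23, k2), (25, 16, 31, 7, 37, p2), (25, 20, 33, 35, 7, eng), (25, 20, 33, 7, 23, k2), (25, 20, 33, 7, 37, p2), (25, 21, 21, 35, 7, eng), (25, 21, 21, 7, 23, k2), (25, 21, 21, 7, 37, p2), (25, 6, 33, 35, 7, eng), (25, 6, 33, 7, 23, k2), (25, 6, 33, 7, 37, p2)}.
Filtering on qty != 35 leaves {(25, 14, 8, 7, 23, k2), (25, 14, 8, 7, 37, p2), (25, 16, 31, 7, 23, k2), (25, 16, 31, 7, 37, p2), (25, 20, 33, 7, 23, k2), (25, 20, 33, 7, 37, p2), (25, 21, 21, 7, 23, k2), (25, 21, 21, 7, 37, p2), (25, 6, 33, 7, 23, k2), (25, 6, 33, 7, 37, p2)}.
π_{price, qty, cid} gives {(14, 7, 23), (14, 7, 37), (16, 7, 23), (16, 7, 37), (20, 7, 23), (20, 7, 37), (21, 7, 23), (21, 7, 37), (6, 7, 23), (6, 7, 37)}.

{(14, 7, 23), (14, 7, 37), (16, 7, 23), (16, 7, 37), (20, 7, 23), (20, 7, 37), (21, 7, 23), (21, 7, 37), (6, 7, 23), (6, 7, 37)}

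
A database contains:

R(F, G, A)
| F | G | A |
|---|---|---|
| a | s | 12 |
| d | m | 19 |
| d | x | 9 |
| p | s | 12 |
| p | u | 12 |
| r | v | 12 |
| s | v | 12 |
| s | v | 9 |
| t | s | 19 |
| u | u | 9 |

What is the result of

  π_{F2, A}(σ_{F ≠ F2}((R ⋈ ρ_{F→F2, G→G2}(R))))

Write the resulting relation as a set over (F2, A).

{(a, 12), (d, 19), (d, 9), (p, 12), (r, 12), (s, 12), (s, 9), (t, 19), (u, 9)}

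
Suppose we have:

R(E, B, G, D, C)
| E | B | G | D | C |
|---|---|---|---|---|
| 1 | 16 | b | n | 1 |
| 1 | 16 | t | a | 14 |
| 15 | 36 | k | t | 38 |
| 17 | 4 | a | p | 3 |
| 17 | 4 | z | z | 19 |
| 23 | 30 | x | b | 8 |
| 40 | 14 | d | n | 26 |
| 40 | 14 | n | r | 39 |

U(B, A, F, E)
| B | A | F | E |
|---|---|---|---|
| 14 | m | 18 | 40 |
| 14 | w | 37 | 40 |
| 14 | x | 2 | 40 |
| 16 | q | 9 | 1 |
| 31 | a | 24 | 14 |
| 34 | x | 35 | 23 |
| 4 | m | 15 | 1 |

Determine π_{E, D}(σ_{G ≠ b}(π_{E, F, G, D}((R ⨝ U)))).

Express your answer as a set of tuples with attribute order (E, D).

{(1, a), (40, n), (40, r)}

R ⋈ U (natural join on E, B): {(1, 16, b, n, 1, q, 9), (1, 16, t, a, 14, q, 9), (40, 14, d, n, 26, m, 18), (40, 14, d, n, 26, w, 37), (40, 14, d, n, 26, x, 2), (40, 14, n, r, 39, m, 18), (40, 14, n, r, 39, w, 37), (40, 14, n, r, 39, x, 2)}
Projecting to E, F, G, D: {(1, 9, b, n), (1, 9, t, a), (40, 18, d, n), (40, 18, n, r), (40, 2, d, n), (40, 2, n, r), (40, 37, d, n), (40, 37, n, r)}
Filtering on G ≠ b leaves {(1, 9, t, a), (40, 18, d, n), (40, 18, n, r), (40, 2, d, n), (40, 2, n, r), (40, 37, d, n), (40, 37, n, r)}.
Projecting to E, D (4 duplicate(s) eliminated): {(1, a), (40, n), (40, r)}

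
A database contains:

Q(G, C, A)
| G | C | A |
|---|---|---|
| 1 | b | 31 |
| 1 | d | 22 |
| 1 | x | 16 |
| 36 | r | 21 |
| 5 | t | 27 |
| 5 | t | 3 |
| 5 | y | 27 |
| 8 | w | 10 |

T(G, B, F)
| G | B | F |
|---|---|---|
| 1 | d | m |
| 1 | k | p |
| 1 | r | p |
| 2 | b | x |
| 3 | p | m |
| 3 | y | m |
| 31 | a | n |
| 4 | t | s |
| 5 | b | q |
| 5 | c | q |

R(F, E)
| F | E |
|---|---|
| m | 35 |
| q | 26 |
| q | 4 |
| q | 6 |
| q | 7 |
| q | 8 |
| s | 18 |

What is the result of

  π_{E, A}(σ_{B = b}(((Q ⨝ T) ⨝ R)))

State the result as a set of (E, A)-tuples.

{(26, 27), (26, 3), (4, 27), (4, 3), (6, 27), (6, 3), (7, 27), (7, 3), (8, 27), (8, 3)}

Natural join on G: {(1, b, 31, d, m), (1, b, 31, k, p), (1, b, 31, r, p), (1, d, 22, d, m), (1, d, 22, k, p), (1, d, 22, r, p), (1, x, 16, d, m), (1, x, 16, k, p), (1, x, 16, r, p), (5, t, 27, b, q), (5, t, 27, c, q), (5, t, 3, b, q), (5, t, 3, c, q), (5, y, 27, b, q), (5, y, 27, c, q)}
Natural join on F: {(1, b, 31, d, m, 35), (1, d, 22, d, m, 35), (1, x, 16, d, m, 35), (5, t, 27, b, q, 26), (5, t, 27, b, q, 4), (5, t, 27, b, q, 6), (5, t, 27, b, q, 7), (5, t, 27, b, q, 8), (5, t, 27, c, q, 26), (5, t, 27, c, q, 4), (5, t, 27, c, q, 6), (5, t, 27, c, q, 7), (5, t, 27, c, q, 8), (5, t, 3, b, q, 26), (5, t, 3, b, q, 4), (5, t, 3, b, q, 6), (5, t, 3, b, q, 7), (5, t, 3, b, q, 8), (5, t, 3, c, q, 26), (5, t, 3, c, q, 4), (5, t, 3, c, q, 6), (5, t, 3, c, q, 7), (5, t, 3, c, q, 8), (5, y, 27, b, q, 26), (5, y, 27, b, q, 4), (5, y, 27, b, q, 6), (5, y, 27, b, q, 7), (5, y, 27, b, q, 8), (5, y, 27, c, q, 26), (5, y, 27, c, q, 4), (5, y, 27, c, q, 6), (5, y, 27, c, q, 7), (5, y, 27, c, q, 8)}
Apply σ_{B = b}; surviving tuples: {(5, t, 27, b, q, 26), (5, t, 27, b, q, 4), (5, t, 27, b, q, 6), (5, t, 27, b, q, 7), (5, t, 27, b, q, 8), (5, t, 3, b, q, 26), (5, t, 3, b, q, 4), (5, t, 3, b, q, 6), (5, t, 3, b, q, 7), (5, t, 3, b, q, 8), (5, y, 27, b, q, 26), (5, y, 27, b, q, 4), (5, y, 27, b, q, 6), (5, y, 27, b, q, 7), (5, y, 27, b, q, 8)}
π_{E, A} gives {(26, 27), (26, 3), (4, 27), (4, 3), (6, 27), (6, 3), (7, 27), (7, 3), (8, 27), (8, 3)} (5 duplicate(s) eliminated).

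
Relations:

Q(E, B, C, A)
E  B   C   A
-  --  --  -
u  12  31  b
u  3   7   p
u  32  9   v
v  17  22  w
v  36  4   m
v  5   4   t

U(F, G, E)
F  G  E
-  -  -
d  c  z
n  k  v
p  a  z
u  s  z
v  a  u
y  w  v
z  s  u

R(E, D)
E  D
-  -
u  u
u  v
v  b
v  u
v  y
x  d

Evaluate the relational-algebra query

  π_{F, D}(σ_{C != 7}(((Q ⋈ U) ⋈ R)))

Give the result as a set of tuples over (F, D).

{(n, b), (n, u), (n, y), (v, u), (v, v), (y, b), (y, u), (y, y), (z, u), (z, v)}

Natural join on E: {(u, 12, 31, b, v, a), (u, 12, 31, b, z, s), (u, 3, 7, p, v, a), (u, 3, 7, p, z, s), (u, 32, 9, v, v, a), (u, 32, 9, v, z, s), (v, 17, 22, w, n, k), (v, 17, 22, w, y, w), (v, 36, 4, m, n, k), (v, 36, 4, m, y, w), (v, 5, 4, t, n, k), (v, 5, 4, t, y, w)}
Natural join on E: {(u, 12, 31, b, v, a, u), (u, 12, 31, b, v, a, v), (u, 12, 31, b, z, s, u), (u, 12, 31, b, z, s, v), (u, 3, 7, p, v, a, u), (u, 3, 7, p, v, a, v), (u, 3, 7, p, z, s, u), (u, 3, 7, p, z, s, v), (u, 32, 9, v, v, a, u), (u, 32, 9, v, v, a, v), (u, 32, 9, v, z, s, u), (u, 32, 9, v, z, s, v), (v, 17, 22, w, n, k, b), (v, 17, 22, w, n, k, u), (v, 17, 22, w, n, k, y), (v, 17, 22, w, y, w, b), (v, 17, 22, w, y, w, u), (v, 17, 22, w, y, w, y), (v, 36, 4, m, n, k, b), (v, 36, 4, m, n, k, u), (v, 36, 4, m, n, k, y), (v, 36, 4, m, y, w, b), (v, 36, 4, m, y, w, u), (v, 36, 4, m, y, w, y), (v, 5, 4, t, n, k, b), (v, 5, 4, t, n, k, u), (v, 5, 4, t, n, k, y), (v, 5, 4, t, y, w, b), (v, 5, 4, t, y, w, u), (v, 5, 4, t, y, w, y)}
Filtering on C != 7 leaves {(u, 12, 31, b, v, a, u), (u, 12, 31, b, v, a, v), (u, 12, 31, b, z, s, u), (u, 12, 31, b, z, s, v), (u, 32, 9, v, v, a, u), (u, 32, 9, v, v, a, v), (u, 32, 9, v, z, s, u), (u, 32, 9, v, z, s, v), (v, 17, 22, w, n, k, b), (v, 17, 22, w, n, k, u), (v, 17, 22, w, n, k, y), (v, 17, 22, w, y, w, b), (v, 17, 22, w, y, w, u), (v, 17, 22, w, y, w, y), (v, 36, 4, m, n, k, b), (v, 36, 4, m, n, k, u), (v, 36, 4, m, n, k, y), (v, 36, 4, m, y, w, b), (v, 36, 4, m, y, w, u), (v, 36, 4, m, y, w, y), (v, 5, 4, t, n, k, b), (v, 5, 4, t, n, k, u), (v, 5, 4, t, n, k, y), (v, 5, 4, t, y, w, b), (v, 5, 4, t, y, w, u), (v, 5, 4, t, y, w, y)}.
Keep only column(s) F, D (16 duplicate(s) eliminated): {(n, b), (n, u), (n, y), (v, u), (v, v), (y, b), (y, u), (y, y), (z, u), (z, v)}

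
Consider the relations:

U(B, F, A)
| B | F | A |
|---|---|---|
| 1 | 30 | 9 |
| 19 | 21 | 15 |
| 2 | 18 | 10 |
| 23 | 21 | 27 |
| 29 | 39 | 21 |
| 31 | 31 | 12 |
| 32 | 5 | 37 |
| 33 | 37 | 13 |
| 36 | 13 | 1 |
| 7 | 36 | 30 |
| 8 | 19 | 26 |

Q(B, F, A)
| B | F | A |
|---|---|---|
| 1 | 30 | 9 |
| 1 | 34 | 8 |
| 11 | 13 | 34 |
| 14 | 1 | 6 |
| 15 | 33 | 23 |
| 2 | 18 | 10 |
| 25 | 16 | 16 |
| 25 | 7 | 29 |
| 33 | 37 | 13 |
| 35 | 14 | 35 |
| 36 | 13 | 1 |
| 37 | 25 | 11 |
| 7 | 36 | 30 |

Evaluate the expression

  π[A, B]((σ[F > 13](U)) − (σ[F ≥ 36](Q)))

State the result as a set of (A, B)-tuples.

{(10, 2), (12, 31), (15, 19), (21, 29), (26, 8), (27, 23), (9, 1)}

Apply σ_{F > 13}; surviving tuples: {(1, 30, 9), (19, 21, 15), (2, 18, 10), (23, 21, 27), (29, 39, 21), (31, 31, 12), (33, 37, 13), (7, 36, 30), (8, 19, 26)}
Apply σ_{F ≥ 36}; surviving tuples: {(33, 37, 13), (7, 36, 30)}
Difference: {(1, 30, 9), (19, 21, 15), (2, 18, 10), (23, 21, 27), (29, 39, 21), (31, 31, 12), (33, 37, 13), (7, 36, 30), (8, 19, 26)} with {(33, 37, 13), (7, 36, 30)} → {(1, 30, 9), (19, 21, 15), (2, 18, 10), (23, 21, 27), (29, 39, 21), (31, 31, 12), (8, 19, 26)}
π[A, B]: project onto (A, B) → {(10, 2), (12, 31), (15, 19), (21, 29), (26, 8), (27, 23), (9, 1)}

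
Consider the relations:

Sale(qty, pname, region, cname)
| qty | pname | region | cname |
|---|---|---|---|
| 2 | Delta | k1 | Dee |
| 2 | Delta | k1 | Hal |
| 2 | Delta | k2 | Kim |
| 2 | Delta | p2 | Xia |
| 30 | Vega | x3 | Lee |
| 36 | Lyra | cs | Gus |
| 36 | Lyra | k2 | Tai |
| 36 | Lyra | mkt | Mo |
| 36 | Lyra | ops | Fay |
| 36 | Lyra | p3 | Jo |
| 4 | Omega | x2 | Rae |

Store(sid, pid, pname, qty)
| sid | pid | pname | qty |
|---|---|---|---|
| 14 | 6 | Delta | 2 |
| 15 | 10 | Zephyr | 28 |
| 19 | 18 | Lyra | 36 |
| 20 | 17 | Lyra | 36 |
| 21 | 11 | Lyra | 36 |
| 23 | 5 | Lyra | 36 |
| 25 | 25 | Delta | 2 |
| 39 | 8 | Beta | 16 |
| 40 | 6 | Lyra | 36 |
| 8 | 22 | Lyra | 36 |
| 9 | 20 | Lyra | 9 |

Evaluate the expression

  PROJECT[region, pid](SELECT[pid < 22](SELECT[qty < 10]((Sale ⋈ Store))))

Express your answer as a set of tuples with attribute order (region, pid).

{(k1, 6), (k2, 6), (p2, 6)}

Sale ⋈ Store (natural join on qty, pname): {(2, Delta, k1, Dee, 14, 6), (2, Delta, k1, Dee, 25, 25), (2, Delta, k1, Hal, 14, 6), (2, Delta, k1, Hal, 25, 25), (2, Delta, k2, Kim, 14, 6), (2, Delta, k2, Kim, 25, 25), (2, Delta, p2, Xia, 14, 6), (2, Delta, p2, Xia, 25, 25), (36, Lyra, cs, Gus, 19, 18), (36, Lyra, cs, Gus, 20, 17), (36, Lyra, cs, Gus, 21, 11), (36, Lyra, cs, Gus, 23, 5), (36, Lyra, cs, Gus, 40, 6), (36, Lyra, cs, Gus, 8, 22), (36, Lyra, k2, Tai, 19, 18), (36, Lyra, k2, Tai, 20, 17), (36, Lyra, k2, Tai, 21, 11), (36, Lyra, k2, Tai, 23, 5), (36, Lyra, k2, Tai, 40, 6), (36, Lyra, k2, Tai, 8, 22), (36, Lyra, mkt, Mo, 19, 18), (36, Lyra, mkt, Mo, 20, 17), (36, Lyra, mkt, Mo, 21, 11), (36, Lyra, mkt, Mo, 23, 5), (36, Lyra, mkt, Mo, 40, 6), (36, Lyra, mkt, Mo, 8, 22), (36, Lyra, ops, Fay, 19, 18), (36, Lyra, ops, Fay, 20, 17), (36, Lyra, ops, Fay, 21, 11), (36, Lyra, ops, Fay, 23, 5), (36, Lyra, ops, Fay, 40, 6), (36, Lyra, ops, Fay, 8, 22), (36, Lyra, p3, Jo, 19, 18), (36, Lyra, p3, Jo, 20, 17), (36, Lyra, p3, Jo, 21, 11), (36, Lyra, p3, Jo, 23, 5), (36, Lyra, p3, Jo, 40, 6), (36, Lyra, p3, Jo, 8, 22)}
Selection qty < 10: {(2, Delta, k1, Dee, 14, 6), (2, Delta, k1, Dee, 25, 25), (2, Delta, k1, Hal, 14, 6), (2, Delta, k1, Hal, 25, 25), (2, Delta, k2, Kim, 14, 6), (2, Delta, k2, Kim, 25, 25), (2, Delta, p2, Xia, 14, 6), (2, Delta, p2, Xia, 25, 25)}
Selection pid < 22: {(2, Delta, k1, Dee, 14, 6), (2, Delta, k1, Hal, 14, 6), (2, Delta, k2, Kim, 14, 6), (2, Delta, p2, Xia, 14, 6)}
π_{region, pid} gives {(k1, 6), (k2, 6), (p2, 6)} (1 duplicate(s) eliminated).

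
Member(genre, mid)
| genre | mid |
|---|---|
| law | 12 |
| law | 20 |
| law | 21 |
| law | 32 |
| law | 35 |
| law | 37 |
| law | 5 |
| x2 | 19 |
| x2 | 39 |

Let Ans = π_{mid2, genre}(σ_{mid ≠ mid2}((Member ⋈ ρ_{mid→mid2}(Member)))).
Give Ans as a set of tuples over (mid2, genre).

ρ[mid→mid2]: schema becomes (genre, mid2); tuples unchanged.
Member ⋈ ρ_{mid→mid2}(Member) (natural join on genre): {(law, 12, 12), (law, 12, 20), (law, 12, 21), (law, 12, 32), (law, 12, 35), (law, 12, 37), (law, 12, 5), (law, 20, 12), (law, 20, 20), (law, 20, 21), (law, 20, 32), (law, 20, 35), (law, 20, 37), (law, 20, 5), (law, 21, 12), (law, 21, 20), (law, 21, 21), (law, 21, 32), (law, 21, 35), (law, 21, 37), (law, 21, 5), (law, 32, 12), (law, 32, 20), (law, 32, 21), (law, 32, 32), (law, 32, 35), (law, 32, 37), (law, 32, 5), (law, 35, 12), (law, 35, 20), (law, 35, 21), (law, 35, 32), (law, 35, 35), (law, 35, 37), (law, 35, 5), (law, 37, 12), (law, 37, 20), (law, 37, 21), (law, 37, 32), (law, 37, 35), (law, 37, 37), (law, 37, 5), (law, 5, 12), (law, 5, 20), (law, 5, 21), (law, 5, 32), (law, 5, 35), (law, 5, 37), (law, 5, 5), (x2, 19, 19), (x2, 19, 39), (x2, 39, 19), (x2, 39, 39)}
Selection mid ≠ mid2: {(law, 12, 20), (law, 12, 21), (law, 12, 32), (law, 12, 35), (law, 12, 37), (law, 12, 5), (law, 20, 12), (law, 20, 21), (law, 20, 32), (law, 20, 35), (law, 20, 37), (law, 20, 5), (law, 21, 12), (law, 21, 20), (law, 21, 32), (law, 21, 35), (law, 21, 37), (law, 21, 5), (law, 32, 12), (law, 32, 20), (law, 32, 21), (law, 32, 35), (law, 32, 37), (law, 32, 5), (law, 35, 12), (law, 35, 20), (law, 35, 21), (law, 35, 32), (law, 35, 37), (law, 35, 5), (law, 37, 12), (law, 37, 20), (law, 37, 21), (law, 37, 32), (law, 37, 35), (law, 37, 5), (law, 5, 12), (law, 5, 20), (law, 5, 21), (law, 5, 32), (law, 5, 35), (law, 5, 37), (x2, 19, 39), (x2, 39, 19)}
π_{mid2, genre} gives {(12, law), (19, x2), (20, law), (21, law), (32, law), (35, law), (37, law), (39, x2), (5, law)} (35 duplicate(s) eliminated).

{(12, law), (19, x2), (20, law), (21, law), (32, law), (35, law), (37, law), (39, x2), (5, law)}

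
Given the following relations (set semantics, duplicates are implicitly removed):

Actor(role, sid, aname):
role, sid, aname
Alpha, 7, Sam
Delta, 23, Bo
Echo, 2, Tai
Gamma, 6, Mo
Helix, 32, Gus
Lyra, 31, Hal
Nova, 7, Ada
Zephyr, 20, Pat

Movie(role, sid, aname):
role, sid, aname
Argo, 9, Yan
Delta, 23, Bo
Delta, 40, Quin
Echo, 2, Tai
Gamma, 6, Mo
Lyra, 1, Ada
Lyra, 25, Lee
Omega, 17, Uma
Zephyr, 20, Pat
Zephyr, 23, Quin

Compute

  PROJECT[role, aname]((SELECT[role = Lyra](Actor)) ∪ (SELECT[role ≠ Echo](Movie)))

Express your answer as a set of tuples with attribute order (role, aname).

Apply σ_{role = Lyra}; surviving tuples: {(Lyra, 31, Hal)}
Apply σ_{role ≠ Echo}; surviving tuples: {(Argo, 9, Yan), (Delta, 23, Bo), (Delta, 40, Quin), (Gamma, 6, Mo), (Lyra, 1, Ada), (Lyra, 25, Lee), (Omega, 17, Uma), (Zephyr, 20, Pat), (Zephyr, 23, Quin)}
Union: {(Lyra, 31, Hal)} with {(Argo, 9, Yan), (Delta, 23, Bo), (Delta, 40, Quin), (Gamma, 6, Mo), (Lyra, 1, Ada), (Lyra, 25, Lee), (Omega, 17, Uma), (Zephyr, 20, Pat), (Zephyr, 23, Quin)} → {(Argo, 9, Yan), (Delta, 23, Bo), (Delta, 40, Quin), (Gamma, 6, Mo), (Lyra, 1, Ada), (Lyra, 25, Lee), (Lyra, 31, Hal), (Omega, 17, Uma), (Zephyr, 20, Pat), (Zephyr, 23, Quin)}
π[role, aname]: project onto (role, aname) → {(Argo, Yan), (Delta, Bo), (Delta, Quin), (Gamma, Mo), (Lyra, Ada), (Lyra, Hal), (Lyra, Lee), (Omega, Uma), (Zephyr, Pat), (Zephyr, Quin)}

{(Argo, Yan), (Delta, Bo), (Delta, Quin), (Gamma, Mo), (Lyra, Ada), (Lyra, Hal), (Lyra, Lee), (Omega, Uma), (Zephyr, Pat), (Zephyr, Quin)}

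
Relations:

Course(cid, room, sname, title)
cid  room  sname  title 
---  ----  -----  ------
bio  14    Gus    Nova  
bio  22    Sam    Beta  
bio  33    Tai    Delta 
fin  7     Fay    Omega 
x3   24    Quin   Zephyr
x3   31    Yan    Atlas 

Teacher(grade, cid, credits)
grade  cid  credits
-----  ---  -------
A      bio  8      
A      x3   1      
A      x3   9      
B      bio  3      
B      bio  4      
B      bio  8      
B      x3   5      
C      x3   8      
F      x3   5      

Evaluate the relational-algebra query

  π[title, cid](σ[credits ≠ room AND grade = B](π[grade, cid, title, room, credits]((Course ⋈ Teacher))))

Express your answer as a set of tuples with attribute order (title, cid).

{(Atlas, x3), (Beta, bio), (Delta, bio), (Nova, bio), (Zephyr, x3)}

Joining Course and Teacher on cid yields {(bio, 14, Gus, Nova, A, 8), (bio, 14, Gus, Nova, B, 3), (bio, 14, Gus, Nova, B, 4), (bio, 14, Gus, Nova, B, 8), (bio, 22, Sam, Beta, A, 8), (bio, 22, Sam, Beta, B, 3), (bio, 22, Sam, Beta, B, 4), (bio, 22, Sam, Beta, B, 8), (bio, 33, Tai, Delta, A, 8), (bio, 33, Tai, Delta, B, 3), (bio, 33, Tai, Delta, B, 4), (bio, 33, Tai, Delta, B, 8), (x3, 24, Quin, Zephyr, A, 1), (x3, 24, Quin, Zephyr, A, 9), (x3, 24, Quin, Zephyr, B, 5), (x3, 24, Quin, Zephyr, C, 8), (x3, 24, Quin, Zephyr, F, 5), (x3, 31, Yan, Atlas, A, 1), (x3, 31, Yan, Atlas, A, 9), (x3, 31, Yan, Atlas, B, 5), (x3, 31, Yan, Atlas, C, 8), (x3, 31, Yan, Atlas, F, 5)}.
π[grade, cid, title, room, credits]: project onto (grade, cid, title, room, credits) → {(A, bio, Beta, 22, 8), (A, bio, Delta, 33, 8), (A, bio, Nova, 14, 8), (A, x3, Atlas, 31, 1), (A, x3, Atlas, 31, 9), (A, x3, Zephyr, 24, 1), (A, x3, Zephyr, 24, 9), (B, bio, Beta, 22, 3), (B, bio, Beta, 22, 4), (B, bio, Beta, 22, 8), (B, bio, Delta, 33, 3), (B, bio, Delta, 33, 4), (B, bio, Delta, 33, 8), (B, bio, Nova, 14, 3), (B, bio, Nova, 14, 4), (B, bio, Nova, 14, 8), (B, x3, Atlas, 31, 5), (B, x3, Zephyr, 24, 5), (C, x3, Atlas, 31, 8), (C, x3, Zephyr, 24, 8), (F, x3, Atlas, 31, 5), (F, x3, Zephyr, 24, 5)}
σ[credits ≠ room AND grade = B]: keep tuples satisfying credits ≠ room AND grade = B → {(B, bio, Beta, 22, 3), (B, bio, Beta, 22, 4), (B, bio, Beta, 22, 8), (B, bio, Delta, 33, 3), (B, bio, Delta, 33, 4), (B, bio, Delta, 33, 8), (B, bio, Nova, 14, 3), (B, bio, Nova, 14, 4), (B, bio, Nova, 14, 8), (B, x3, Atlas, 31, 5), (B, x3, Zephyr, 24, 5)}
π[title, cid]: project onto (title, cid) (6 duplicate(s) eliminated) → {(Atlas, x3), (Beta, bio), (Delta, bio), (Nova, bio), (Zephyr, x3)}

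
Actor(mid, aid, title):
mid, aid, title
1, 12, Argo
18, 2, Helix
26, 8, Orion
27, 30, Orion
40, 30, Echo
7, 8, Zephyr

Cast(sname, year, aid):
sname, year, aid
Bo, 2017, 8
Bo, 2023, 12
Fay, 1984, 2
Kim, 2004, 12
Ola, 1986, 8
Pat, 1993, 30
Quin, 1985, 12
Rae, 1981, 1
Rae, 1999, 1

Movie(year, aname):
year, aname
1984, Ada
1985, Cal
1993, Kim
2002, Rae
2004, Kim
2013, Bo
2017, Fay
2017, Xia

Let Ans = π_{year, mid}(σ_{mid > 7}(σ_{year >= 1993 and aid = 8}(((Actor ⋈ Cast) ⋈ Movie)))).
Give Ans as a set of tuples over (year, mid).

Joining Actor and Cast on aid yields {(1, 12, Argo, Bo, 2023), (1, 12, Argo, Kim, 2004), (1, 12, Argo, Quin, 1985), (18, 2, Helix, Fay, 1984), (26, 8, Orion, Bo, 2017), (26, 8, Orion, Ola, 1986), (27, 30, Orion, Pat, 1993), (40, 30, Echo, Pat, 1993), (7, 8, Zephyr, Bo, 2017), (7, 8, Zephyr, Ola, 1986)}.
Joining (Actor ⋈ Cast) and Movie on year yields {(1, 12, Argo, Kim, 2004, Kim), (1, 12, Argo, Quin, 1985, Cal), (18, 2, Helix, Fay, 1984, Ada), (26, 8, Orion, Bo, 2017, Fay), (26, 8, Orion, Bo, 2017, Xia), (27, 30, Orion, Pat, 1993, Kim), (40, 30, Echo, Pat, 1993, Kim), (7, 8, Zephyr, Bo, 2017, Fay), (7, 8, Zephyr, Bo, 2017, Xia)}.
Filtering on year >= 1993 and aid = 8 leaves {(26, 8, Orion, Bo, 2017, Fay), (26, 8, Orion, Bo, 2017, Xia), (7, 8, Zephyr, Bo, 2017, Fay), (7, 8, Zephyr, Bo, 2017, Xia)}.
Filtering on mid > 7 leaves {(26, 8, Orion, Bo, 2017, Fay), (26, 8, Orion, Bo, 2017, Xia)}.
Projecting to year, mid (1 duplicate(s) eliminated): {(2017, 26)}

{(2017, 26)}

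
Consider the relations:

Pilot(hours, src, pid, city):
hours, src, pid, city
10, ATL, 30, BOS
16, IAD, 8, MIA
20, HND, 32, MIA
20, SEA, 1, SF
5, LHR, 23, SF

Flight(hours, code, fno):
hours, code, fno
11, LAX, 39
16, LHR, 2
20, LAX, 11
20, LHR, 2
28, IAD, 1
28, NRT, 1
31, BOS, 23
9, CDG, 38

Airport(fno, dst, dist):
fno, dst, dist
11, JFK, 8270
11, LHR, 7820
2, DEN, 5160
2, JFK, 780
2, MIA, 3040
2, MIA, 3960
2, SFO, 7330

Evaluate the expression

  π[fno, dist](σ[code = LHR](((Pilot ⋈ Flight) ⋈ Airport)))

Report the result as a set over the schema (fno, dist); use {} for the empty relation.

{(2, 3040), (2, 3960), (2, 5160), (2, 7330), (2, 780)}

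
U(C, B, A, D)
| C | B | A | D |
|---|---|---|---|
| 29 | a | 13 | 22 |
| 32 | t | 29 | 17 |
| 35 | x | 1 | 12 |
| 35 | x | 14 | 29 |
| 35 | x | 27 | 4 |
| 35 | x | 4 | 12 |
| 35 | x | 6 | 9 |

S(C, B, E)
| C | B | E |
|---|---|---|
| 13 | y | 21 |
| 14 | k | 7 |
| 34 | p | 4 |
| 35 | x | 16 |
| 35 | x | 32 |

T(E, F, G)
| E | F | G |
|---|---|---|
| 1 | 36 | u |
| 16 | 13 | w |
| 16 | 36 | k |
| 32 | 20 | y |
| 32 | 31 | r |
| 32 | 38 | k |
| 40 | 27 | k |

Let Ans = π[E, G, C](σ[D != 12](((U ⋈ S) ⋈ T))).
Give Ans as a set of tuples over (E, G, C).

{(16, k, 35), (16, w, 35), (32, k, 35), (32, r, 35), (32, y, 35)}

Natural join on C, B: {(35, x, 1, 12, 16), (35, x, 1, 12, 32), (35, x, 14, 29, 16), (35, x, 14, 29, 32), (35, x, 27, 4, 16), (35, x, 27, 4, 32), (35, x, 4, 12, 16), (35, x, 4, 12, 32), (35, x, 6, 9, 16), (35, x, 6, 9, 32)}
Natural join on E: {(35, x, 1, 12, 16, 13, w), (35, x, 1, 12, 16, 36, k), (35, x, 1, 12, 32, 20, y), (35, x, 1, 12, 32, 31, r), (35, x, 1, 12, 32, 38, k), (35, x, 14, 29, 16, 13, w), (35, x, 14, 29, 16, 36, k), (35, x, 14, 29, 32, 20, y), (35, x, 14, 29, 32, 31, r), (35, x, 14, 29, 32, 38, k), (35, x, 27, 4, 16, 13, w), (35, x, 27, 4, 16, 36, k), (35, x, 27, 4, 32, 20, y), (35, x, 27, 4, 32, 31, r), (35, x, 27, 4, 32, 38, k), (35, x, 4, 12, 16, 13, w), (35, x, 4, 12, 16, 36, k), (35, x, 4, 12, 32, 20, y), (35, x, 4, 12, 32, 31, r), (35, x, 4, 12, 32, 38, k), (35, x, 6, 9, 16, 13, w), (35, x, 6, 9, 16, 36, k), (35, x, 6, 9, 32, 20, y), (35, x, 6, 9, 32, 31, r), (35, x, 6, 9, 32, 38, k)}
Apply σ_{D != 12}; surviving tuples: {(35, x, 14, 29, 16, 13, w), (35, x, 14, 29, 16, 36, k), (35, x, 14, 29, 32, 20, y), (35, x, 14, 29, 32, 31, r), (35, x, 14, 29, 32, 38, k), (35, x, 27, 4, 16, 13, w), (35, x, 27, 4, 16, 36, k), (35, x, 27, 4, 32, 20, y), (35, x, 27, 4, 32, 31, r), (35, x, 27, 4, 32, 38, k), (35, x, 6, 9, 16, 13, w), (35, x, 6, 9, 16, 36, k), (35, x, 6, 9, 32, 20, y), (35, x, 6, 9, 32, 31, r), (35, x, 6, 9, 32, 38, k)}
Keep only column(s) E, G, C (10 duplicate(s) eliminated): {(16, k, 35), (16, w, 35), (32, k, 35), (32, r, 35), (32, y, 35)}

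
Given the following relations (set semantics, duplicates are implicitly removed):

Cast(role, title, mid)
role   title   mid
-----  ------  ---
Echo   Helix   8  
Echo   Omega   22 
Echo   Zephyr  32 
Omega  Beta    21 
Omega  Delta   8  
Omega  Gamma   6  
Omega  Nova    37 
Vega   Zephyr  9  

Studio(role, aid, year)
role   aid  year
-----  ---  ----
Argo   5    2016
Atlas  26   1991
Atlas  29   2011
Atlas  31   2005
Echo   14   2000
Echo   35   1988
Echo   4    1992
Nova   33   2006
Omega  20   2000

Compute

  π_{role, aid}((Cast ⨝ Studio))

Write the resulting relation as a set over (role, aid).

{(Echo, 14), (Echo, 35), (Echo, 4), (Omega, 20)}

Cast ⋈ Studio (natural join on role): {(Echo, Helix, 8, 14, 2000), (Echo, Helix, 8, 35, 1988), (Echo, Helix, 8, 4, 1992), (Echo, Omega, 22, 14, 2000), (Echo, Omega, 22, 35, 1988), (Echo, Omega, 22, 4, 1992), (Echo, Zephyr, 32, 14, 2000), (Echo, Zephyr, 32, 35, 1988), (Echo, Zephyr, 32, 4, 1992), (Omega, Beta, 21, 20, 2000), (Omega, Delta, 8, 20, 2000), (Omega, Gamma, 6, 20, 2000), (Omega, Nova, 37, 20, 2000)}
π_{role, aid} gives {(Echo, 14), (Echo, 35), (Echo, 4), (Omega, 20)} (9 duplicate(s) eliminated).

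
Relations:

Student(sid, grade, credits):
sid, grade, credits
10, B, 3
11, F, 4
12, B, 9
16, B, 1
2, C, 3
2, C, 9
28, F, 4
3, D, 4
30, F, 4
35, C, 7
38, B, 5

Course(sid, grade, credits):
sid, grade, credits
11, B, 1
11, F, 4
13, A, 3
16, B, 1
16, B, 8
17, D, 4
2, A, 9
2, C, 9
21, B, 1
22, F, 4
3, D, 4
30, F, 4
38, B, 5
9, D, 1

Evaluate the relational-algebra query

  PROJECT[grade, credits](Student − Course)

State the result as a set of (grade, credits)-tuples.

{(B, 3), (B, 9), (C, 3), (C, 7), (F, 4)}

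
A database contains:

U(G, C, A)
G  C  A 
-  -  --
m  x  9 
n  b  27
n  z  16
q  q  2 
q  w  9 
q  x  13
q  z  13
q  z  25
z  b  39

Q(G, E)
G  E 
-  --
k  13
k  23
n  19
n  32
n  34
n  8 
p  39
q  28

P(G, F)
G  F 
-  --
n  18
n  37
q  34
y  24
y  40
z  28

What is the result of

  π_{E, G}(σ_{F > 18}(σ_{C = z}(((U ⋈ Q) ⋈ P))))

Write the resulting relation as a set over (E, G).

Natural join on G: {(n, b, 27, 19), (n, b, 27, 32), (n, b, 27, 34), (n, b, 27, 8), (n, z, 16, 19), (n, z, 16, 32), (n, z, 16, 34), (n, z, 16, 8), (q, q, 2, 28), (q, w, 9, 28), (q, x, 13, 28), (q, z, 13, 28), (q, z, 25, 28)}
Natural join on G: {(n, b, 27, 19, 18), (n, b, 27, 19, 37), (n, b, 27, 32, 18), (n, b, 27, 32, 37), (n, b, 27, 34, 18), (n, b, 27, 34, 37), (n, b, 27, 8, 18), (n, b, 27, 8, 37), (n, z, 16, 19, 18), (n, z, 16, 19, 37), (n, z, 16, 32, 18), (n, z, 16, 32, 37), (n, z, 16, 34, 18), (n, z, 16, 34, 37), (n, z, 16, 8, 18), (n, z, 16, 8, 37), (q, q, 2, 28, 34), (q, w, 9, 28, 34), (q, x, 13, 28, 34), (q, z, 13, 28, 34), (q, z, 25, 28, 34)}
σ[C = z]: keep tuples satisfying C = z → {(n, z, 16, 19, 18), (n, z, 16, 19, 37), (n, z, 16, 32, 18), (n, z, 16, 32, 37), (n, z, 16, 34, 18), (n, z, 16, 34, 37), (n, z, 16, 8, 18), (n, z, 16, 8, 37), (q, z, 13, 28, 34), (q, z, 25, 28, 34)}
σ[F > 18]: keep tuples satisfying F > 18 → {(n, z, 16, 19, 37), (n, z, 16, 32, 37), (n, z, 16, 34, 37), (n, z, 16, 8, 37), (q, z, 13, 28, 34), (q, z, 25, 28, 34)}
Keep only column(s) E, G (1 duplicate(s) eliminated): {(19, n), (28, q), (32, n), (34, n), (8, n)}

{(19, n), (28, q), (32, n), (34, n), (8, n)}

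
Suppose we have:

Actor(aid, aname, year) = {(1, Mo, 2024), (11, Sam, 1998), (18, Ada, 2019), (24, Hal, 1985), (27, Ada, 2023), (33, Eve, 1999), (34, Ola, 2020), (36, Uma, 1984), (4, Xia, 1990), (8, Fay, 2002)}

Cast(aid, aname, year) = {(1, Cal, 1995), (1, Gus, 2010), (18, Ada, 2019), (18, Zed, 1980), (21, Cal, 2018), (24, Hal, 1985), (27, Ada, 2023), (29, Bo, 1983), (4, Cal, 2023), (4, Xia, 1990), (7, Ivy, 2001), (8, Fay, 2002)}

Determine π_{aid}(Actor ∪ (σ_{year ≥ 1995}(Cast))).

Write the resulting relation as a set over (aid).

{1, 11, 18, 21, 24, 27, 33, 34, 36, 4, 7, 8}

σ[year ≥ 1995]: keep tuples satisfying year ≥ 1995 → {(1, Cal, 1995), (1, Gus, 2010), (18, Ada, 2019), (21, Cal, 2018), (27, Ada, 2023), (4, Cal, 2023), (7, Ivy, 2001), (8, Fay, 2002)}
Taking the union: {(1, Cal, 1995), (1, Gus, 2010), (1, Mo, 2024), (11, Sam, 1998), (18, Ada, 2019), (21, Cal, 2018), (24, Hal, 1985), (27, Ada, 2023), (33, Eve, 1999), (34, Ola, 2020), (36, Uma, 1984), (4, Cal, 2023), (4, Xia, 1990), (7, Ivy, 2001), (8, Fay, 2002)}
π[aid]: project onto (aid) (3 duplicate(s) eliminated) → {1, 11, 18, 21, 24, 27, 33, 34, 36, 4, 7, 8}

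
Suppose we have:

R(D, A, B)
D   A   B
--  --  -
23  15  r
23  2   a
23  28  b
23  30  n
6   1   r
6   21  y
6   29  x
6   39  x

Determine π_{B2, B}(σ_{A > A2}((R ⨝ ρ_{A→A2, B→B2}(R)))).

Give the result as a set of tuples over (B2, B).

{(a, b), (a, n), (a, r), (b, n), (r, b), (r, n), (r, x), (r, y), (x, x), (y, x)}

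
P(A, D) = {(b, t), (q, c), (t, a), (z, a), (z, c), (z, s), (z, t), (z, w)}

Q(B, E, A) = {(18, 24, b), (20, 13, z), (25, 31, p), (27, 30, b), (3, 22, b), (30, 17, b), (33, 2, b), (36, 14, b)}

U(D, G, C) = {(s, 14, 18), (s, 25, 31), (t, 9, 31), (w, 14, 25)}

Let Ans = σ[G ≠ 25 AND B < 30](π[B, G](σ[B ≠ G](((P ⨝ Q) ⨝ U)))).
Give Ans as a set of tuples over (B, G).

{(18, 9), (20, 14), (20, 9), (27, 9), (3, 9)}

P ⋈ Q (natural join on A): {(b, t, 18, 24), (b, t, 27, 30), (b, t, 3, 22), (b, t, 30, 17), (b, t, 33, 2), (b, t, 36, 14), (z, a, 20, 13), (z, c, 20, 13), (z, s, 20, 13), (z, t, 20, 13), (z, w, 20, 13)}
(P ⨝ Q) ⋈ U (natural join on D): {(b, t, 18, 24, 9, 31), (b, t, 27, 30, 9, 31), (b, t, 3, 22, 9, 31), (b, t, 30, 17, 9, 31), (b, t, 33, 2, 9, 31), (b, t, 36, 14, 9, 31), (z, s, 20, 13, 14, 18), (z, s, 20, 13, 25, 31), (z, t, 20, 13, 9, 31), (z, w, 20, 13, 14, 25)}
Filtering on B ≠ G leaves {(b, t, 18, 24, 9, 31), (b, t, 27, 30, 9, 31), (b, t, 3, 22, 9, 31), (b, t, 30, 17, 9, 31), (b, t, 33, 2, 9, 31), (b, t, 36, 14, 9, 31), (z, s, 20, 13, 14, 18), (z, s, 20, 13, 25, 31), (z, t, 20, 13, 9, 31), (z, w, 20, 13, 14, 25)}.
Keep only column(s) B, G (1 duplicate(s) eliminated): {(18, 9), (20, 14), (20, 25), (20, 9), (27, 9), (3, 9), (30, 9), (33, 9), (36, 9)}
Filtering on G ≠ 25 AND B < 30 leaves {(18, 9), (20, 14), (20, 9), (27, 9), (3, 9)}.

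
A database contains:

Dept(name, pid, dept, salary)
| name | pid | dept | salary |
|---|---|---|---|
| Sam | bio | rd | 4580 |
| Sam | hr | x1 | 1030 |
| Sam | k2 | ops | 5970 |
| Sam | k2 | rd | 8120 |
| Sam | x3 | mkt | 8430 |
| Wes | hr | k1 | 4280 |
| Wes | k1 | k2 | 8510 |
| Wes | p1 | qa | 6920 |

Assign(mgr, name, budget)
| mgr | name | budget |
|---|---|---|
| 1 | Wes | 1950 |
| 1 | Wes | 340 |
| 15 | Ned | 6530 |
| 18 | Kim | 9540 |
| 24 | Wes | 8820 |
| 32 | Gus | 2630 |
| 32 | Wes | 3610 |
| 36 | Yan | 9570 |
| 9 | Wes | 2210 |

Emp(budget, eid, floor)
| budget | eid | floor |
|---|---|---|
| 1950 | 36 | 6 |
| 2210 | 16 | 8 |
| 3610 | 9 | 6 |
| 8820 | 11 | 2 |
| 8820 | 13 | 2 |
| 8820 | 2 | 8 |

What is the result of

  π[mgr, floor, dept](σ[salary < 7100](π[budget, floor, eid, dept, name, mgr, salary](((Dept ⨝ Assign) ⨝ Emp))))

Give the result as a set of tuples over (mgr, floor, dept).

{(1, 6, k1), (1, 6, qa), (24, 2, k1), (24, 2, qa), (24, 8, k1), (24, 8, qa), (32, 6, k1), (32, 6, qa), (9, 8, k1), (9, 8, qa)}

Dept ⋈ Assign (natural join on name): {(Wes, hr, k1, 4280, 1, 1950), (Wes, hr, k1, 4280, 1, 340), (Wes, hr, k1, 4280, 24, 8820), (Wes, hr, k1, 4280, 32, 3610), (Wes, hr, k1, 4280, 9, 2210), (Wes, k1, k2, 8510, 1, 1950), (Wes, k1, k2, 8510, 1, 340), (Wes, k1, k2, 8510, 24, 8820), (Wes, k1, k2, 8510, 32, 3610), (Wes, k1, k2, 8510, 9, 2210), (Wes, p1, qa, 6920, 1, 1950), (Wes, p1, qa, 6920, 1, 340), (Wes, p1, qa, 6920, 24, 8820), (Wes, p1, qa, 6920, 32, 3610), (Wes, p1, qa, 6920, 9, 2210)}
(Dept ⨝ Assign) ⋈ Emp (natural join on budget): {(Wes, hr, k1, 4280, 1, 1950, 36, 6), (Wes, hr, k1, 4280, 24, 8820, 11, 2), (Wes, hr, k1, 4280, 24, 8820, 13, 2), (Wes, hr, k1, 4280, 24, 8820, 2, 8), (Wes, hr, k1, 4280, 32, 3610, 9, 6), (Wes, hr, k1, 4280, 9, 2210, 16, 8), (Wes, k1, k2, 8510, 1, 1950, 36, 6), (Wes, k1, k2, 8510, 24, 8820, 11, 2), (Wes, k1, k2, 8510, 24, 8820, 13, 2), (Wes, k1, k2, 8510, 24, 8820, 2, 8), (Wes, k1, k2, 8510, 32, 3610, 9, 6), (Wes, k1, k2, 8510, 9, 2210, 16, 8), (Wes, p1, qa, 6920, 1, 1950, 36, 6), (Wes, p1, qa, 6920, 24, 8820, 11, 2), (Wes, p1, qa, 6920, 24, 8820, 13, 2), (Wes, p1, qa, 6920, 24, 8820, 2, 8), (Wes, p1, qa, 6920, 32, 3610, 9, 6), (Wes, p1, qa, 6920, 9, 2210, 16, 8)}
Keep only column(s) budget, floor, eid, dept, name, mgr, salary: {(1950, 6, 36, k1, Wes, 1, 4280), (1950, 6, 36, k2, Wes, 1, 8510), (1950, 6, 36, qa, Wes, 1, 6920), (2210, 8, 16, k1, Wes, 9, 4280), (2210, 8, 16, k2, Wes, 9, 8510), (2210, 8, 16, qa, Wes, 9, 6920), (3610, 6, 9, k1, Wes, 32, 4280), (3610, 6, 9, k2, Wes, 32, 8510), (3610, 6, 9, qa, Wes, 32, 6920), (8820, 2, 11, k1, Wes, 24, 4280), (8820, 2, 11, k2, Wes, 24, 8510), (8820, 2, 11, qa, Wes, 24, 6920), (8820, 2, 13, k1, Wes, 24, 4280), (8820, 2, 13, k2, Wes, 24, 8510), (8820, 2, 13, qa, Wes, 24, 6920), (8820, 8, 2, k1, Wes, 24, 4280), (8820, 8, 2, k2, Wes, 24, 8510), (8820, 8, 2, qa, Wes, 24, 6920)}
Filtering on salary < 7100 leaves {(1950, 6, 36, k1, Wes, 1, 4280), (1950, 6, 36, qa, Wes, 1, 6920), (2210, 8, 16, k1, Wes, 9, 4280), (2210, 8, 16, qa, Wes, 9, 6920), (3610, 6, 9, k1, Wes, 32, 4280), (3610, 6, 9, qa, Wes, 32, 6920), (8820, 2, 11, k1, Wes, 24, 4280), (8820, 2, 11, qa, Wes, 24, 6920), (8820, 2, 13, k1, Wes, 24, 4280), (8820, 2, 13, qa, Wes, 24, 6920), (8820, 8, 2, k1, Wes, 24, 4280), (8820, 8, 2, qa, Wes, 24, 6920)}.
Keep only column(s) mgr, floor, dept (2 duplicate(s) eliminated): {(1, 6, k1), (1, 6, qa), (24, 2, k1), (24, 2, qa), (24, 8, k1), (24, 8, qa), (32, 6, k1), (32, 6, qa), (9, 8, k1), (9, 8, qa)}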